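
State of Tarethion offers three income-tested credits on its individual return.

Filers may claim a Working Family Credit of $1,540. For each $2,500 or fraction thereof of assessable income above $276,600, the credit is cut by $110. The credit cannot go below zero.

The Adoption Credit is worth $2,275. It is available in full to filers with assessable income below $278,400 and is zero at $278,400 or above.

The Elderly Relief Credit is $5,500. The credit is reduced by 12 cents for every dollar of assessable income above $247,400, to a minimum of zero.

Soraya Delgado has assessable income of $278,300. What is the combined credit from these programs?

Working Family Credit: income exceeds $276,600 by $1,700, which is 1 full-or-partial $2,500 increment; reduction = 1 × $110 = $110, leaving $1,430.
Adoption Credit: $278,300 is below the $278,400 cutoff, so the full $2,275 applies.
Elderly Relief Credit: 12% of the $30,900 excess over $247,400 is $3,708; credit = $5,500 − $3,708 = $1,792.
Total: $1,430 + $2,275 + $1,792 = $5,497.

$5,497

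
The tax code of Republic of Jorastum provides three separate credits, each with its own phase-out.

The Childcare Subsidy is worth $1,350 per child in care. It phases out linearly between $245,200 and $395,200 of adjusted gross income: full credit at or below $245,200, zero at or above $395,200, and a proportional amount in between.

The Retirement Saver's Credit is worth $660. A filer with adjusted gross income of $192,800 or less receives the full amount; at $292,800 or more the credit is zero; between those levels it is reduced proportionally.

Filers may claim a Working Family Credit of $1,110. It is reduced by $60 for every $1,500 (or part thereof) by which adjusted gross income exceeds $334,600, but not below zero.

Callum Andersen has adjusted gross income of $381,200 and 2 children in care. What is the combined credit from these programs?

$252

Childcare Subsidy: base = 2 × $1,350 = $2,700. $381,200 is $136,000 into a $150,000 phase-out range, leaving 14,000/150,000 of the credit: $2,700 × 14,000/150,000 = $252.
Retirement Saver's Credit: $381,200 is at or above $292,800, so the credit is $0.
Working Family Credit: income exceeds $334,600 by $46,600 → 32 increments × $60 = $1,920 ≥ base, so the credit is $0.
Total: $252 + $0 + $0 = $252.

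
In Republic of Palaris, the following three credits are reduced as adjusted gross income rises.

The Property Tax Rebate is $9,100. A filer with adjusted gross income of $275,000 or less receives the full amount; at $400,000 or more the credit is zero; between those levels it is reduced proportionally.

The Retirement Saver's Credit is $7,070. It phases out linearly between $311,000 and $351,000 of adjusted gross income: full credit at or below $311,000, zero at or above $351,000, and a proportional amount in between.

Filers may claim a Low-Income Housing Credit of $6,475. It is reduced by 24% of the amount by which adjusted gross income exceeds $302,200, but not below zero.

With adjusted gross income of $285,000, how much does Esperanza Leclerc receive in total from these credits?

$21,917

Property Tax Rebate: $285,000 is $10,000 into a $125,000 phase-out range, leaving 115,000/125,000 of the credit: $9,100 × 115,000/125,000 = $8,372.
Retirement Saver's Credit: $285,000 is at or below the $311,000 threshold, so the full $7,070 applies.
Low-Income Housing Credit: $285,000 is at or below the $302,200 threshold, so the full $6,475 applies.
Total: $8,372 + $7,070 + $6,475 = $21,917.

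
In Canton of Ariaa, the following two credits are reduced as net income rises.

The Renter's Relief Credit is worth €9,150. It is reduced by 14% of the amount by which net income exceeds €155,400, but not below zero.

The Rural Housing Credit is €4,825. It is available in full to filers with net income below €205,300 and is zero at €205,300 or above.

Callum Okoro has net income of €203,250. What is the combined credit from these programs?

Renter's Relief Credit: 14% of the €47,850 excess over €155,400 is €6,699; credit = €9,150 − €6,699 = €2,451.
Rural Housing Credit: €203,250 is below the €205,300 cutoff, so the full €4,825 applies.
Total: €2,451 + €4,825 = €7,276.

€7,276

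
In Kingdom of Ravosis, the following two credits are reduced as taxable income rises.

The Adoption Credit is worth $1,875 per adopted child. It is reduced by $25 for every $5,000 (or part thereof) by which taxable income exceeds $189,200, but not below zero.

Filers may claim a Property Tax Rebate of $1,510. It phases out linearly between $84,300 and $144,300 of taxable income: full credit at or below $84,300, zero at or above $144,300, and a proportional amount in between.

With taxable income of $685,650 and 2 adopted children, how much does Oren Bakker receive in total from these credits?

Adoption Credit: base = 2 × $1,875 = $3,750. income exceeds $189,200 by $496,450, which is 100 full-or-partial $5,000 increments; reduction = 100 × $25 = $2,500, leaving $1,250.
Property Tax Rebate: $685,650 is at or above $144,300, so the credit is $0.
Total: $1,250 + $0 = $1,250.

$1,250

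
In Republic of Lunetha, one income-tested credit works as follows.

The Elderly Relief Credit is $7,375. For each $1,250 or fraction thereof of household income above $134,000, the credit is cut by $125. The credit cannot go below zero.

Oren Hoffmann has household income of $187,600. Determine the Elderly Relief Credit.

Elderly Relief Credit: income exceeds $134,000 by $53,600, which is 43 full-or-partial $1,250 increments; reduction = 43 × $125 = $5,375, leaving $2,000.

$2,000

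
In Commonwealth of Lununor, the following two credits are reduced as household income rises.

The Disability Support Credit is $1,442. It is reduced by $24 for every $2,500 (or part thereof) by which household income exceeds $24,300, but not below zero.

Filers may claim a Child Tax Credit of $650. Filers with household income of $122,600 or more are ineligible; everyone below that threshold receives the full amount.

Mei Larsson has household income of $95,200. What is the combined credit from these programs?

Disability Support Credit: income exceeds $24,300 by $70,900, which is 29 full-or-partial $2,500 increments; reduction = 29 × $24 = $696, leaving $746.
Child Tax Credit: $95,200 is below the $122,600 cutoff, so the full $650 applies.
Total: $746 + $650 = $1,396.

$1,396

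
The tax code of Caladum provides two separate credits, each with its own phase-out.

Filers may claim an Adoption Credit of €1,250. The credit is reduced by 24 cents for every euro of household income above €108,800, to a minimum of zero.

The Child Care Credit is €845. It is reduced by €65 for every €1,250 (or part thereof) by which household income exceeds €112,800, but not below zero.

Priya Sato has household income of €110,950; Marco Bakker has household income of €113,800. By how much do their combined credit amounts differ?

Priya (€110,950): Adoption Credit: 24% of the €2,150 excess over €108,800 is €516; credit = €1,250 − €516 = €734. Child Care Credit: €110,950 is at or below the €112,800 threshold, so the full €845 applies. total €734 + €845 = €1,579
Marco (€113,800): Adoption Credit: 24% of the €5,000 excess over €108,800 is €1,200; credit = €1,250 − €1,200 = €50. Child Care Credit: income exceeds €112,800 by €1,000, which is 1 full-or-partial €1,250 increment; reduction = 1 × €65 = €65, leaving €780. total €50 + €780 = €830
Difference: |€1,579 − €830| = €749.

€749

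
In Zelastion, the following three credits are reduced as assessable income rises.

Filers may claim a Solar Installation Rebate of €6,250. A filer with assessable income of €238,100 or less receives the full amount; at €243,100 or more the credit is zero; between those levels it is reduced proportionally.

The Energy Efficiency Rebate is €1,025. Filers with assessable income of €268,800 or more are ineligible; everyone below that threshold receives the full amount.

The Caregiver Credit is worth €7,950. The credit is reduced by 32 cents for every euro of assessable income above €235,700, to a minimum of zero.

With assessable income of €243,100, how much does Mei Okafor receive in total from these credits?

Solar Installation Rebate: €243,100 is at or above €243,100, so the credit is €0.
Energy Efficiency Rebate: €243,100 is below the €268,800 cutoff, so the full €1,025 applies.
Caregiver Credit: 32% of the €7,400 excess over €235,700 is €2,368; credit = €7,950 − €2,368 = €5,582.
Total: €0 + €1,025 + €5,582 = €6,607.

€6,607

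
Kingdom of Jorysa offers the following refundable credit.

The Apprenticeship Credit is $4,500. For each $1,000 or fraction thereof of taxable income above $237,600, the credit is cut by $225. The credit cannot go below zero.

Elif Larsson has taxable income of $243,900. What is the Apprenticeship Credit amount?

$2,925

Apprenticeship Credit: income exceeds $237,600 by $6,300, which is 7 full-or-partial $1,000 increments; reduction = 7 × $225 = $1,575, leaving $2,925.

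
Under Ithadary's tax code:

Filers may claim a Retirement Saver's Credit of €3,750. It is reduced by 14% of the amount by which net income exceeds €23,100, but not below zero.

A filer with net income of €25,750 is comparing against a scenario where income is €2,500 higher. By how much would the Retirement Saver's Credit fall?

€350

At €25,750 — 14% of the €2,650 excess over €23,100 is €371; credit = €3,750 − €371 = €3,379.
At €28,250 — 14% of the €5,150 excess over €23,100 is €721; credit = €3,750 − €721 = €3,029.
Lost: €3,379 − €3,029 = €350.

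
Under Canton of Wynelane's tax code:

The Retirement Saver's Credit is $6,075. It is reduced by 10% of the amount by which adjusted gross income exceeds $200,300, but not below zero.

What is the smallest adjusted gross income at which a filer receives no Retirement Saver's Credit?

The credit falls by 10% of each dollar above $200,300, so it reaches zero when the excess is $6,075 / 10% = $60,750: income = $200,300 + $60,750 = $261,050.

$261,050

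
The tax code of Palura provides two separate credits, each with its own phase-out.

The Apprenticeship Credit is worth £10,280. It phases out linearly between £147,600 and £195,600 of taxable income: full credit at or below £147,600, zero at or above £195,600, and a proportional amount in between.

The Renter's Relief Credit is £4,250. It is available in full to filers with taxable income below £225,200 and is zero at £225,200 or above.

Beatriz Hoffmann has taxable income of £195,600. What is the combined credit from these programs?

£4,250

Apprenticeship Credit: £195,600 is at or above £195,600, so the credit is £0.
Renter's Relief Credit: £195,600 is below the £225,200 cutoff, so the full £4,250 applies.
Total: £0 + £4,250 = £4,250.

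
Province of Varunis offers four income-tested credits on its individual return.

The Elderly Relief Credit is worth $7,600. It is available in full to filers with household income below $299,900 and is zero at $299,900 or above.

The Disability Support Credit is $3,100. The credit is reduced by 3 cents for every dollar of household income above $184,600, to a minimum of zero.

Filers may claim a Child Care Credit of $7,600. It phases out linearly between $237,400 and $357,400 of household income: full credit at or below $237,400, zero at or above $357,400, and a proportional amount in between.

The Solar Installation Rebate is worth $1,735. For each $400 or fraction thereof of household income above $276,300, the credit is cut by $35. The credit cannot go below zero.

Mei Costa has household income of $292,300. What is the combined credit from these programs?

Elderly Relief Credit: $292,300 is below the $299,900 cutoff, so the full $7,600 applies.
Disability Support Credit: 3% of the $107,700 excess over $184,600 is $3,231 ≥ base, so the credit is $0.
Child Care Credit: $292,300 is $54,900 into a $120,000 phase-out range, leaving 65,100/120,000 of the credit: $7,600 × 65,100/120,000 = $4,123.
Solar Installation Rebate: income exceeds $276,300 by $16,000, which is 40 full-or-partial $400 increments; reduction = 40 × $35 = $1,400, leaving $335.
Total: $7,600 + $0 + $4,123 + $335 = $12,058.

$12,058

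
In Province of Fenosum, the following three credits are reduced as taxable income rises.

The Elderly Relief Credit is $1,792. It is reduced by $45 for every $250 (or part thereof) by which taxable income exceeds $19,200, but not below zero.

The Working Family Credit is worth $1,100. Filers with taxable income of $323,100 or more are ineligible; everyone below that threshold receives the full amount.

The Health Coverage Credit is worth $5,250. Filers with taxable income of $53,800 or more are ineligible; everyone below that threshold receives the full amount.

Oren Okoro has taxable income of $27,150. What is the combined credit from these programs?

$6,702

Elderly Relief Credit: income exceeds $19,200 by $7,950, which is 32 full-or-partial $250 increments; reduction = 32 × $45 = $1,440, leaving $352.
Working Family Credit: $27,150 is below the $323,100 cutoff, so the full $1,100 applies.
Health Coverage Credit: $27,150 is below the $53,800 cutoff, so the full $5,250 applies.
Total: $352 + $1,100 + $5,250 = $6,702.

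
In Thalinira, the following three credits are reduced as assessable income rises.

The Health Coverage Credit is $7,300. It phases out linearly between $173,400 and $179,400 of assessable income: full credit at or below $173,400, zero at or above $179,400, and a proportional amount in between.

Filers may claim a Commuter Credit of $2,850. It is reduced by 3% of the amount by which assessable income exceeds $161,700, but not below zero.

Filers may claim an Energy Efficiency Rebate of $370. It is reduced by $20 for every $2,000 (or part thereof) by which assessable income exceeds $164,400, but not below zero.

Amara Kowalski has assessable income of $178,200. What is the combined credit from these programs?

Health Coverage Credit: $178,200 is $4,800 into a $6,000 phase-out range, leaving 1,200/6,000 of the credit: $7,300 × 1,200/6,000 = $1,460.
Commuter Credit: 3% of the $16,500 excess over $161,700 is $495; credit = $2,850 − $495 = $2,355.
Energy Efficiency Rebate: income exceeds $164,400 by $13,800, which is 7 full-or-partial $2,000 increments; reduction = 7 × $20 = $140, leaving $230.
Total: $1,460 + $2,355 + $230 = $4,045.

$4,045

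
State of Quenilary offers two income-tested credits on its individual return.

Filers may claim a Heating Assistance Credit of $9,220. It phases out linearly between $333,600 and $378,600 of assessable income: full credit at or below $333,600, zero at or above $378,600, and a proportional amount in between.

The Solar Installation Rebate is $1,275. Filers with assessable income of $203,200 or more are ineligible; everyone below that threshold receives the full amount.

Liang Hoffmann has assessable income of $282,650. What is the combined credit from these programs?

$9,220

Heating Assistance Credit: $282,650 is at or below the $333,600 threshold, so the full $9,220 applies.
Solar Installation Rebate: $282,650 meets or exceeds the $203,200 cutoff, so the credit is $0.
Total: $9,220 + $0 = $9,220.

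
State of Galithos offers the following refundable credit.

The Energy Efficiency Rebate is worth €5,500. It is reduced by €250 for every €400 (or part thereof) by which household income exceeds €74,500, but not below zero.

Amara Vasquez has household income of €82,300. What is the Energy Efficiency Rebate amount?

€500

Energy Efficiency Rebate: income exceeds €74,500 by €7,800, which is 20 full-or-partial €400 increments; reduction = 20 × €250 = €5,000, leaving €500.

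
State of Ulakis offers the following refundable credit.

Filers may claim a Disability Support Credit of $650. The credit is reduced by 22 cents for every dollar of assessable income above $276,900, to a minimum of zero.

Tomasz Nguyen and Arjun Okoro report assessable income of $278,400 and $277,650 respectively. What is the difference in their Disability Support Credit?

Tomasz ($278,400): Disability Support Credit: 22% of the $1,500 excess over $276,900 is $330; credit = $650 − $330 = $320.
Arjun ($277,650): Disability Support Credit: 22% of the $750 excess over $276,900 is $165; credit = $650 − $165 = $485.
Difference: |$320 − $485| = $165.

$165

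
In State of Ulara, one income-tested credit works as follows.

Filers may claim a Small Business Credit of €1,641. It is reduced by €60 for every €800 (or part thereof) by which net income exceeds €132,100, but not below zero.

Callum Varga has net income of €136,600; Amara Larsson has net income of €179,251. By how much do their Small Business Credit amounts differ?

€1,281

Callum (€136,600): Small Business Credit: income exceeds €132,100 by €4,500, which is 6 full-or-partial €800 increments; reduction = 6 × €60 = €360, leaving €1,281.
Amara (€179,251): Small Business Credit: income exceeds €132,100 by €47,151 → 59 increments × €60 = €3,540 ≥ base, so the credit is €0.
Difference: |€1,281 − €0| = €1,281.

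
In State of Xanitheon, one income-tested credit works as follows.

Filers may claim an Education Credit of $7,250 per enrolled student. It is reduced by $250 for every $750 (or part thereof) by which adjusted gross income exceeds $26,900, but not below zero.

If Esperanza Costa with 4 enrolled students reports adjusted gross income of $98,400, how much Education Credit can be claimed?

Education Credit: base = 4 × $7,250 = $29,000. income exceeds $26,900 by $71,500, which is 96 full-or-partial $750 increments; reduction = 96 × $250 = $24,000, leaving $5,000.

$5,000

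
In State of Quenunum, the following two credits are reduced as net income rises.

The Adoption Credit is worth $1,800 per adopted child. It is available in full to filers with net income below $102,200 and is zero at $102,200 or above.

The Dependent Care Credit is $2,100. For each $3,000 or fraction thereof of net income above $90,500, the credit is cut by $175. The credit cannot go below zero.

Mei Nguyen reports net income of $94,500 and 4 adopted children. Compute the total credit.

Adoption Credit: base = 4 × $1,800 = $7,200. $94,500 is below the $102,200 cutoff, so the full $7,200 applies.
Dependent Care Credit: income exceeds $90,500 by $4,000, which is 2 full-or-partial $3,000 increments; reduction = 2 × $175 = $350, leaving $1,750.
Total: $7,200 + $1,750 = $8,950.

$8,950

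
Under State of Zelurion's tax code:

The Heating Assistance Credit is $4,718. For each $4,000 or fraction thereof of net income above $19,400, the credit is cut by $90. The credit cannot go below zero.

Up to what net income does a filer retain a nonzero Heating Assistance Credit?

$227,400

After 52 increments the reduction is 52 × $90 = $4,680, leaving $38; one more increment wipes it out. Increment 52 ends at excess 52 × $4,000 = $208,000, so the highest qualifying income is $19,400 + $208,000 = $227,400.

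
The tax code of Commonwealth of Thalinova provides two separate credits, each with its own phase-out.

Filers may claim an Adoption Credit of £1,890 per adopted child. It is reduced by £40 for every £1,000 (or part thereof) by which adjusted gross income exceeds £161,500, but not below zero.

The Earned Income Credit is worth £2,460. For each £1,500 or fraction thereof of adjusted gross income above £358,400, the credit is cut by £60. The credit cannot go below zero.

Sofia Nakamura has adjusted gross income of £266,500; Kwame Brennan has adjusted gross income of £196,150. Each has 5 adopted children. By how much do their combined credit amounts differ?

Sofia (£266,500): Adoption Credit: base = 5 × £1,890 = £9,450. income exceeds £161,500 by £105,000, which is 105 full-or-partial £1,000 increments; reduction = 105 × £40 = £4,200, leaving £5,250. Earned Income Credit: £266,500 is at or below the £358,400 threshold, so the full £2,460 applies. total £5,250 + £2,460 = £7,710
Kwame (£196,150): Adoption Credit: base = 5 × £1,890 = £9,450. income exceeds £161,500 by £34,650, which is 35 full-or-partial £1,000 increments; reduction = 35 × £40 = £1,400, leaving £8,050. Earned Income Credit: £196,150 is at or below the £358,400 threshold, so the full £2,460 applies. total £8,050 + £2,460 = £10,510
Difference: |£7,710 − £10,510| = £2,800.

£2,800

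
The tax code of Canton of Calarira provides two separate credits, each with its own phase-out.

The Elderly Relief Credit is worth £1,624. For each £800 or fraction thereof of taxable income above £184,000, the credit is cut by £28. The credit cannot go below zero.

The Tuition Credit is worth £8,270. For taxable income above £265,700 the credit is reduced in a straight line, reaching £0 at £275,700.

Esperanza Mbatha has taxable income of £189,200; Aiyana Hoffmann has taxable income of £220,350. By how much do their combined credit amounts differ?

Esperanza (£189,200): Elderly Relief Credit: income exceeds £184,000 by £5,200, which is 7 full-or-partial £800 increments; reduction = 7 × £28 = £196, leaving £1,428. Tuition Credit: £189,200 is at or below the £265,700 threshold, so the full £8,270 applies. total £1,428 + £8,270 = £9,698
Aiyana (£220,350): Elderly Relief Credit: income exceeds £184,000 by £36,350, which is 46 full-or-partial £800 increments; reduction = 46 × £28 = £1,288, leaving £336. Tuition Credit: £220,350 is at or below the £265,700 threshold, so the full £8,270 applies. total £336 + £8,270 = £8,606
Difference: |£9,698 − £8,606| = £1,092.

£1,092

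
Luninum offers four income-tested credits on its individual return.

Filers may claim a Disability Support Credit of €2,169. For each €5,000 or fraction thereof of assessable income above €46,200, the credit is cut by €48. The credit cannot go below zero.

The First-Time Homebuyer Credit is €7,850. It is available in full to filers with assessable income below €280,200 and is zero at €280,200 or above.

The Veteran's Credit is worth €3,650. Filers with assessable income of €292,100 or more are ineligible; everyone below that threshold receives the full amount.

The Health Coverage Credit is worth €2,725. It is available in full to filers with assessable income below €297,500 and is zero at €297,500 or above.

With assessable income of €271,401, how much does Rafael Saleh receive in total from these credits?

€14,225

Disability Support Credit: income exceeds €46,200 by €225,201 → 46 increments × €48 = €2,208 ≥ base, so the credit is €0.
First-Time Homebuyer Credit: €271,401 is below the €280,200 cutoff, so the full €7,850 applies.
Veteran's Credit: €271,401 is below the €292,100 cutoff, so the full €3,650 applies.
Health Coverage Credit: €271,401 is below the €297,500 cutoff, so the full €2,725 applies.
Total: €0 + €7,850 + €3,650 + €2,725 = €14,225.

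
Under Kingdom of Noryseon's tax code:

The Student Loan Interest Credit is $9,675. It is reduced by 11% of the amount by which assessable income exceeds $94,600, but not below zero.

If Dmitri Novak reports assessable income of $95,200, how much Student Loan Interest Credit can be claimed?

Student Loan Interest Credit: 11% of the $600 excess over $94,600 is $66; credit = $9,675 − $66 = $9,609.

$9,609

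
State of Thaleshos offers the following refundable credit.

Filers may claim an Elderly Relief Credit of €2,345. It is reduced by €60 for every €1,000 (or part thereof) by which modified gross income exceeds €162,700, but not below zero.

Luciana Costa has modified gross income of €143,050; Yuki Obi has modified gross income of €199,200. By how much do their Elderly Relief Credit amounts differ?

Luciana (€143,050): Elderly Relief Credit: €143,050 is at or below the €162,700 threshold, so the full €2,345 applies.
Yuki (€199,200): Elderly Relief Credit: income exceeds €162,700 by €36,500, which is 37 full-or-partial €1,000 increments; reduction = 37 × €60 = €2,220, leaving €125.
Difference: |€2,345 − €125| = €2,220.

€2,220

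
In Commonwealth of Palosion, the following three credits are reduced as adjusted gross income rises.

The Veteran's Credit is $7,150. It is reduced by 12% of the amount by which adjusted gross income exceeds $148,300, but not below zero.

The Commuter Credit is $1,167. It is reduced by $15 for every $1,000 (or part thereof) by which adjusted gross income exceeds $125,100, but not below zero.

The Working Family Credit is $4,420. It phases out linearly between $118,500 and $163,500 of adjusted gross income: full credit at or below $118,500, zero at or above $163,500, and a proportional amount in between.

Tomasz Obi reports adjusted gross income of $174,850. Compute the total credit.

$4,381

Veteran's Credit: 12% of the $26,550 excess over $148,300 is $3,186; credit = $7,150 − $3,186 = $3,964.
Commuter Credit: income exceeds $125,100 by $49,750, which is 50 full-or-partial $1,000 increments; reduction = 50 × $15 = $750, leaving $417.
Working Family Credit: $174,850 is at or above $163,500, so the credit is $0.
Total: $3,964 + $417 + $0 = $4,381.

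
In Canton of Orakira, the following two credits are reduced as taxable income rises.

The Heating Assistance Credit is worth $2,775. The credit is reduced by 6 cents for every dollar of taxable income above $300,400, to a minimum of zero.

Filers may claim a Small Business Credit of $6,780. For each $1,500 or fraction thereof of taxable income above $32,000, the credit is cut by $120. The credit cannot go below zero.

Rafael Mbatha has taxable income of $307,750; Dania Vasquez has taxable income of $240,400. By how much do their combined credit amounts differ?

$441

Rafael ($307,750): Heating Assistance Credit: 6% of the $7,350 excess over $300,400 is $441; credit = $2,775 − $441 = $2,334. Small Business Credit: income exceeds $32,000 by $275,750 → 184 increments × $120 = $22,080 ≥ base, so the credit is $0. total $2,334 + $0 = $2,334
Dania ($240,400): Heating Assistance Credit: $240,400 is at or below the $300,400 threshold, so the full $2,775 applies. Small Business Credit: income exceeds $32,000 by $208,400 → 139 increments × $120 = $16,680 ≥ base, so the credit is $0. total $2,775 + $0 = $2,775
Difference: |$2,334 − $2,775| = $441.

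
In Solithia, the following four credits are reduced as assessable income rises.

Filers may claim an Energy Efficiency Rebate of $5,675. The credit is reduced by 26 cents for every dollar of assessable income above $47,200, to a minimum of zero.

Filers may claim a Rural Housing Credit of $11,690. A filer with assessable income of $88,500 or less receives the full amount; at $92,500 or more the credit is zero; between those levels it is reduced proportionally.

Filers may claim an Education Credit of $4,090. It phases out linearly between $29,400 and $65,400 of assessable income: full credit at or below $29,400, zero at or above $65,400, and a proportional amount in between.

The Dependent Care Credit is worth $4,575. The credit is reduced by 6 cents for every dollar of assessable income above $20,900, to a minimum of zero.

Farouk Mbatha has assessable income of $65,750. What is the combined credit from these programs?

$14,426

Energy Efficiency Rebate: 26% of the $18,550 excess over $47,200 is $4,823; credit = $5,675 − $4,823 = $852.
Rural Housing Credit: $65,750 is at or below the $88,500 threshold, so the full $11,690 applies.
Education Credit: $65,750 is at or above $65,400, so the credit is $0.
Dependent Care Credit: 6% of the $44,850 excess over $20,900 is $2,691; credit = $4,575 − $2,691 = $1,884.
Total: $852 + $11,690 + $0 + $1,884 = $14,426.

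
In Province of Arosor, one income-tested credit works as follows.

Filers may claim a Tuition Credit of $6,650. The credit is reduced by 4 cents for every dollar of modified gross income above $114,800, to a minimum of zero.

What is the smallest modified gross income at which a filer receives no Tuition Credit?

The credit falls by 4% of each dollar above $114,800, so it reaches zero when the excess is $6,650 / 4% = $166,250: income = $114,800 + $166,250 = $281,050.

$281,050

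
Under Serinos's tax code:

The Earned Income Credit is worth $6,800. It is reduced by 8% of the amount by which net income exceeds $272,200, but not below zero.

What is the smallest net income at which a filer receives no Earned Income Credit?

The credit falls by 8% of each dollar above $272,200, so it reaches zero when the excess is $6,800 / 8% = $85,000: income = $272,200 + $85,000 = $357,200.

$357,200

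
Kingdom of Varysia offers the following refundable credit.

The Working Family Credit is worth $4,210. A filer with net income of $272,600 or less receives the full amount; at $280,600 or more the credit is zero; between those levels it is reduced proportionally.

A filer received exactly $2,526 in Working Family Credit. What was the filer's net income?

$275,800

$2,526 is 2,526/4,210 of the full $4,210, so 1,684/4,210 of the $8,000 range has been used: income = $272,600 + $8,000 × 1,684/4,210 = $275,800.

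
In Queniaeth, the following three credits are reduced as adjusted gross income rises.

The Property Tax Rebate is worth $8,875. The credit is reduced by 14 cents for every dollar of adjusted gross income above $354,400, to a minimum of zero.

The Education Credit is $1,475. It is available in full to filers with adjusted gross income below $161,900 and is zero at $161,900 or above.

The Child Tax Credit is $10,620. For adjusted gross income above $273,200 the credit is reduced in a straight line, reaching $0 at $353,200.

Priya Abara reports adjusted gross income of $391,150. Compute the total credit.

$3,730

Property Tax Rebate: 14% of the $36,750 excess over $354,400 is $5,145; credit = $8,875 − $5,145 = $3,730.
Education Credit: $391,150 meets or exceeds the $161,900 cutoff, so the credit is $0.
Child Tax Credit: $391,150 is at or above $353,200, so the credit is $0.
Total: $3,730 + $0 + $0 = $3,730.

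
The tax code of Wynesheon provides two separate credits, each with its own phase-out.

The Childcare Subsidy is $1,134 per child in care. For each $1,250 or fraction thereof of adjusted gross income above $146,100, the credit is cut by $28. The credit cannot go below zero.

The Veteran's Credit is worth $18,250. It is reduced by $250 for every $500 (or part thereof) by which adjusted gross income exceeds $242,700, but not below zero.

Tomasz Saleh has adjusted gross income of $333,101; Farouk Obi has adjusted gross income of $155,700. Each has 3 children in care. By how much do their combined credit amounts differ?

Tomasz ($333,101): Childcare Subsidy: base = 3 × $1,134 = $3,402. income exceeds $146,100 by $187,001 → 150 increments × $28 = $4,200 ≥ base, so the credit is $0. Veteran's Credit: income exceeds $242,700 by $90,401 → 181 increments × $250 = $45,250 ≥ base, so the credit is $0. total $0 + $0 = $0
Farouk ($155,700): Childcare Subsidy: base = 3 × $1,134 = $3,402. income exceeds $146,100 by $9,600, which is 8 full-or-partial $1,250 increments; reduction = 8 × $28 = $224, leaving $3,178. Veteran's Credit: $155,700 is at or below the $242,700 threshold, so the full $18,250 applies. total $3,178 + $18,250 = $21,428
Difference: |$0 − $21,428| = $21,428.

$21,428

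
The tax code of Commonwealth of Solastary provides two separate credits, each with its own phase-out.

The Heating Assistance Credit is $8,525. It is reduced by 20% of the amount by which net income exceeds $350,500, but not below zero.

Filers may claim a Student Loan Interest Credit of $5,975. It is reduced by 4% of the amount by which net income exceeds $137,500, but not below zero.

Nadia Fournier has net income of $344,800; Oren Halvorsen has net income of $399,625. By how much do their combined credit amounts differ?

$8,525

Nadia ($344,800): Heating Assistance Credit: $344,800 is at or below the $350,500 threshold, so the full $8,525 applies. Student Loan Interest Credit: 4% of the $207,300 excess over $137,500 is $8,292 ≥ base, so the credit is $0. total $8,525 + $0 = $8,525
Oren ($399,625): Heating Assistance Credit: 20% of the $49,125 excess over $350,500 is $9,825 ≥ base, so the credit is $0. Student Loan Interest Credit: 4% of the $262,125 excess over $137,500 is $10,485 ≥ base, so the credit is $0. total $0 + $0 = $0
Difference: |$8,525 − $0| = $8,525.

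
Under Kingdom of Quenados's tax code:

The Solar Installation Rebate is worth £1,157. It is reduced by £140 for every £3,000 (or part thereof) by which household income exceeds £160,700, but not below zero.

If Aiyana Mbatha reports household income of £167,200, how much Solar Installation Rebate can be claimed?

Solar Installation Rebate: income exceeds £160,700 by £6,500, which is 3 full-or-partial £3,000 increments; reduction = 3 × £140 = £420, leaving £737.

£737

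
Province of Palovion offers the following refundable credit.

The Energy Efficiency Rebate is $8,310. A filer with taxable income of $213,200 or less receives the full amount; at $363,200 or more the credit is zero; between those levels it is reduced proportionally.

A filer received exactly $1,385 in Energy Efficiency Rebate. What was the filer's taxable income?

$338,200

$1,385 is 1,385/8,310 of the full $8,310, so 6,925/8,310 of the $150,000 range has been used: income = $213,200 + $150,000 × 6,925/8,310 = $338,200.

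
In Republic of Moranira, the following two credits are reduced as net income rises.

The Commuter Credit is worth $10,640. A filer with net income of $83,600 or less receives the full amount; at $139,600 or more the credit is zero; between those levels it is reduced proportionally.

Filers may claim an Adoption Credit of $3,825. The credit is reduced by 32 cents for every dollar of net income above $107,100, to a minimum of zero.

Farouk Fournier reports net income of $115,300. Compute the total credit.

Commuter Credit: $115,300 is $31,700 into a $56,000 phase-out range, leaving 24,300/56,000 of the credit: $10,640 × 24,300/56,000 = $4,617.
Adoption Credit: 32% of the $8,200 excess over $107,100 is $2,624; credit = $3,825 − $2,624 = $1,201.
Total: $4,617 + $1,201 = $5,818.

$5,818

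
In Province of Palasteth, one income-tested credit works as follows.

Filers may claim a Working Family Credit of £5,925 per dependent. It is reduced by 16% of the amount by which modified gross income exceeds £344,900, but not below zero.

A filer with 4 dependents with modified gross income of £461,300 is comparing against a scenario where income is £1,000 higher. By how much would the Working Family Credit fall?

At £461,300 — base = 4 × £5,925 = £23,700. 16% of the £116,400 excess over £344,900 is £18,624; credit = £23,700 − £18,624 = £5,076.
At £462,300 — base = 4 × £5,925 = £23,700. 16% of the £117,400 excess over £344,900 is £18,784; credit = £23,700 − £18,784 = £4,916.
Lost: £5,076 − £4,916 = £160.

£160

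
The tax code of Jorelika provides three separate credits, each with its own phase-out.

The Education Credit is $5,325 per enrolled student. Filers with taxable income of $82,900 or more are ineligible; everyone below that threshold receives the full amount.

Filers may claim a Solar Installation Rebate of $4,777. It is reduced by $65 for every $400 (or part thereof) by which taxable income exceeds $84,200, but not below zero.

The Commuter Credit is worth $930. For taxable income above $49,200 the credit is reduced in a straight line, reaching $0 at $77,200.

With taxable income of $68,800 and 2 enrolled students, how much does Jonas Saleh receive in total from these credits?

$15,706

Education Credit: base = 2 × $5,325 = $10,650. $68,800 is below the $82,900 cutoff, so the full $10,650 applies.
Solar Installation Rebate: $68,800 is at or below the $84,200 threshold, so the full $4,777 applies.
Commuter Credit: $68,800 is $19,600 into a $28,000 phase-out range, leaving 8,400/28,000 of the credit: $930 × 8,400/28,000 = $279.
Total: $10,650 + $4,777 + $279 = $15,706.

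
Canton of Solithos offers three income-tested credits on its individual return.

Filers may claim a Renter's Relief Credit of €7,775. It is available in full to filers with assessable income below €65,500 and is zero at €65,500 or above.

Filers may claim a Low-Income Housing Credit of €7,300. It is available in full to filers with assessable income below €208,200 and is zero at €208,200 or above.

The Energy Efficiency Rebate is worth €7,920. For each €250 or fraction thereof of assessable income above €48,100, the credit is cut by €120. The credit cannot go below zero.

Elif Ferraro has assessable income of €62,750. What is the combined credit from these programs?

Renter's Relief Credit: €62,750 is below the €65,500 cutoff, so the full €7,775 applies.
Low-Income Housing Credit: €62,750 is below the €208,200 cutoff, so the full €7,300 applies.
Energy Efficiency Rebate: income exceeds €48,100 by €14,650, which is 59 full-or-partial €250 increments; reduction = 59 × €120 = €7,080, leaving €840.
Total: €7,775 + €7,300 + €840 = €15,915.

€15,915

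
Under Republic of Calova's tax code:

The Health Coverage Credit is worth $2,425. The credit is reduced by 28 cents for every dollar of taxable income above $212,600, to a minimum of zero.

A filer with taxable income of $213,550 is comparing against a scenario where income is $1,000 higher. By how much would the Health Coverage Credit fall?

$280

At $213,550 — 28% of the $950 excess over $212,600 is $266; credit = $2,425 − $266 = $2,159.
At $214,550 — 28% of the $1,950 excess over $212,600 is $546; credit = $2,425 − $546 = $1,879.
Lost: $2,159 − $1,879 = $280.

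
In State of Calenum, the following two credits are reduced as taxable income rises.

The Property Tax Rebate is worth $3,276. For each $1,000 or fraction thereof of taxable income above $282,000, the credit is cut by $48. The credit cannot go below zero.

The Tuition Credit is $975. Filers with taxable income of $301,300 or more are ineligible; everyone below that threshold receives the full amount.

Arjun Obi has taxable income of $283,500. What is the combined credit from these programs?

Property Tax Rebate: income exceeds $282,000 by $1,500, which is 2 full-or-partial $1,000 increments; reduction = 2 × $48 = $96, leaving $3,180.
Tuition Credit: $283,500 is below the $301,300 cutoff, so the full $975 applies.
Total: $3,180 + $975 = $4,155.

$4,155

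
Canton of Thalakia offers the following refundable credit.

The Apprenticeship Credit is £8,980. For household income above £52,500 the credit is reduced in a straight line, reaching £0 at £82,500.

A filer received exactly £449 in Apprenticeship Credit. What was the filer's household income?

£449 is 449/8,980 of the full £8,980, so 8,531/8,980 of the £30,000 range has been used: income = £52,500 + £30,000 × 8,531/8,980 = £81,000.

£81,000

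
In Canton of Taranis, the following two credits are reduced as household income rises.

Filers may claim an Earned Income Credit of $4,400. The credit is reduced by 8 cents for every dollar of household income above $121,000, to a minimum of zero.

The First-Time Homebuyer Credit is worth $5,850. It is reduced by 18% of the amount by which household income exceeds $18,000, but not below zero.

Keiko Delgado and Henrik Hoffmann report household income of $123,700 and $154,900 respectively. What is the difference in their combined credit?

$2,496

Keiko ($123,700): Earned Income Credit: 8% of the $2,700 excess over $121,000 is $216; credit = $4,400 − $216 = $4,184. First-Time Homebuyer Credit: 18% of the $105,700 excess over $18,000 is $19,026 ≥ base, so the credit is $0. total $4,184 + $0 = $4,184
Henrik ($154,900): Earned Income Credit: 8% of the $33,900 excess over $121,000 is $2,712; credit = $4,400 − $2,712 = $1,688. First-Time Homebuyer Credit: 18% of the $136,900 excess over $18,000 is $24,642 ≥ base, so the credit is $0. total $1,688 + $0 = $1,688
Difference: |$4,184 − $1,688| = $2,496.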